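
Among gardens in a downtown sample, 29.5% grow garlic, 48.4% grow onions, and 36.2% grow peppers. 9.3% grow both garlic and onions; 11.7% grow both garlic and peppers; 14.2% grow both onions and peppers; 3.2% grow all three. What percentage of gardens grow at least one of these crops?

82.1%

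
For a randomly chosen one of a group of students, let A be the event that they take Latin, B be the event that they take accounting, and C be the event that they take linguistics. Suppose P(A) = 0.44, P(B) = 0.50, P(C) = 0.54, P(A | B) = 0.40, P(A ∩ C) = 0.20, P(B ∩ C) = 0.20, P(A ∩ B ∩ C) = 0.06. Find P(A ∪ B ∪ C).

P(A ∩ B) = P(B)·P(A|B) = 0.50 × 0.40 = 0.20
Inclusion–exclusion gives
P(A ∪ B ∪ C) = 0.44 + 0.50 + 0.54 − 0.20 − 0.20 − 0.20 + 0.06 = 0.94

0.94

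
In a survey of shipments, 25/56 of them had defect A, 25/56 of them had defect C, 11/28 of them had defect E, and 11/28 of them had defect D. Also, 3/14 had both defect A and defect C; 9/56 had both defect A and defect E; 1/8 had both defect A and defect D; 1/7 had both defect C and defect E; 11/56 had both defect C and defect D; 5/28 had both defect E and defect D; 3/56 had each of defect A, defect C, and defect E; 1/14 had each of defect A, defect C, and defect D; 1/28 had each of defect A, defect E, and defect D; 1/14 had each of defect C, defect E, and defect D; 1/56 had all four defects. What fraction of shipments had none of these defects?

By inclusion–exclusion:
P(at least one) = 25/56 + 25/56 + 11/28 + 11/28 − 3/14 − 9/56 − 1/8 − 1/7 − 11/56 − 5/28 + 3/56 + 1/14 + 1/28 + 1/14 − 1/56 = 7/8
P(none) = 1 − 7/8 = 1/8

1/8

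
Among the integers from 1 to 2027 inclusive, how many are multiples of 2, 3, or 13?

1403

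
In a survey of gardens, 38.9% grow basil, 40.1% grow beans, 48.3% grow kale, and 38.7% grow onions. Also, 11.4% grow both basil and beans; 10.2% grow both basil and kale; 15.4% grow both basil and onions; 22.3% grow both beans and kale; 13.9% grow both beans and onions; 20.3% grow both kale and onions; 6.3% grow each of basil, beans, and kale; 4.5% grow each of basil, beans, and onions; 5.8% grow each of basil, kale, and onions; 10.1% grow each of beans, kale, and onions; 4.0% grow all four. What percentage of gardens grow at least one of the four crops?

95.2%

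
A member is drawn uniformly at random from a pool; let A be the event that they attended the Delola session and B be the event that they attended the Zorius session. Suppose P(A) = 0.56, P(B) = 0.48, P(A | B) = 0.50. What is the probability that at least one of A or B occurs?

0.80

P(A ∩ B) = P(B)·P(A|B) = 0.48 × 0.50 = 0.24
P(A ∪ B) = 0.56 + 0.48 − 0.24 = 0.80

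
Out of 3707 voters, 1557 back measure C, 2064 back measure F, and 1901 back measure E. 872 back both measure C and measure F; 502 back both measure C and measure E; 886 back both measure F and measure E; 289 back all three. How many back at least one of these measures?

N(≥1) = 1557 + 2064 + 1901 − 872 − 502 − 886 + 289 = 3551

3551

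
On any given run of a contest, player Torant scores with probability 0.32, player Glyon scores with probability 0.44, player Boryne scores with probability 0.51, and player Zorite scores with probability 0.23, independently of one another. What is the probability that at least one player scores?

0.85632416

Independence gives P(none) = ∏(1 − pᵢ).
P(none) = (1 − 0.32) × (1 − 0.44) × (1 − 0.51) × (1 − 0.23) = 0.68 × 0.56 × 0.49 × 0.77 = 0.14367584
P(at least one) = 1 − 0.14367584 = 0.85632416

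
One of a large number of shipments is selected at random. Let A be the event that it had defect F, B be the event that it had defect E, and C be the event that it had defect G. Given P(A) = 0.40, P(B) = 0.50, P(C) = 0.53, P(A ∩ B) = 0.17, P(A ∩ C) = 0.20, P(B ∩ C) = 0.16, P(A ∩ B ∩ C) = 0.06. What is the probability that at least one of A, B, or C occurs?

0.96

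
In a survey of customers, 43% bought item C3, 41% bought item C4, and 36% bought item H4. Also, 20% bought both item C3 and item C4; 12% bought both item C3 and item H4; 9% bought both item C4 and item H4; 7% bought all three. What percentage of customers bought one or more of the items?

86%

P(at least one) = 43 + 41 + 36 − 20 − 12 − 9 + 7 = 86%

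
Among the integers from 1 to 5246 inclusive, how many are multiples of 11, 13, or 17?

By inclusion–exclusion:
floor(5246/11) + floor(5246/13) + floor(5246/17) − floor(5246/143) − floor(5246/187) − floor(5246/221) + floor(5246/2431) = 476 + 403 + 308 − 36 − 28 − 23 + 2 = 1102

1102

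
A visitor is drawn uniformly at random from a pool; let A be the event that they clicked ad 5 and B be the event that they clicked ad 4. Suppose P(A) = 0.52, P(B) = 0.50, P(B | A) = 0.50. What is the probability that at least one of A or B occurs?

P(A ∩ B) = P(A)·P(B|A) = 0.52 × 0.50 = 0.26
Using inclusion–exclusion:
P(A ∪ B) = 0.52 + 0.50 − 0.26 = 0.76

0.76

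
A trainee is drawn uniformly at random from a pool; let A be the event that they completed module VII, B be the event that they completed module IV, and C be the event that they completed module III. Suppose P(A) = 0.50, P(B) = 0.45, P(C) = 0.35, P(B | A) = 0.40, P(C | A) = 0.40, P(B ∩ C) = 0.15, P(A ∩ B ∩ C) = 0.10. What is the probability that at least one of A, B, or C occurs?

P(A ∩ B) = P(A)·P(B|A) = 0.50 × 0.40 = 0.20
P(A ∩ C) = P(A)·P(C|A) = 0.50 × 0.40 = 0.20
By inclusion-exclusion,
P(A ∪ B ∪ C) = 0.50 + 0.45 + 0.35 − 0.20 − 0.20 − 0.15 + 0.10 = 0.85

0.85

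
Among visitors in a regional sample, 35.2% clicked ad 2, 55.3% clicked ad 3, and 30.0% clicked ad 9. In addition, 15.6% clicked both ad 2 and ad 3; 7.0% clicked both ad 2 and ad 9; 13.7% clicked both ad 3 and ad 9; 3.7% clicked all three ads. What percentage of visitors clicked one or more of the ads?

Inclusion–exclusion gives
P(union) = 35.2 + 55.3 + 30.0 − 15.6 − 7.0 − 13.7 + 3.7 = 87.9%

87.9%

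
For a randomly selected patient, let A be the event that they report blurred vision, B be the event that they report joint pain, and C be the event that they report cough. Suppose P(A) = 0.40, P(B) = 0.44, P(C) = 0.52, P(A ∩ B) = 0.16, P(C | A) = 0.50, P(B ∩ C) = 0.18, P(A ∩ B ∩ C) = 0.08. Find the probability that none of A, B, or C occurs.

0.10

P(A ∩ C) = P(A)·P(C|A) = 0.40 × 0.50 = 0.20
Using inclusion–exclusion:
P(A ∪ B ∪ C) = 0.40 + 0.44 + 0.52 − 0.16 − 0.20 − 0.18 + 0.08 = 0.90
P(none) = 1 − 0.90 = 0.10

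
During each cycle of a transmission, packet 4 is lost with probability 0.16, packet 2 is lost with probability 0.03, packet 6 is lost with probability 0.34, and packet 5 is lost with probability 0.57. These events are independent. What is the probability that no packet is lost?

P(none) = (1 − 0.16) × (1 − 0.03) × (1 − 0.34) × (1 − 0.57) = 0.84 × 0.97 × 0.66 × 0.43 = 0.23124024

0.23124024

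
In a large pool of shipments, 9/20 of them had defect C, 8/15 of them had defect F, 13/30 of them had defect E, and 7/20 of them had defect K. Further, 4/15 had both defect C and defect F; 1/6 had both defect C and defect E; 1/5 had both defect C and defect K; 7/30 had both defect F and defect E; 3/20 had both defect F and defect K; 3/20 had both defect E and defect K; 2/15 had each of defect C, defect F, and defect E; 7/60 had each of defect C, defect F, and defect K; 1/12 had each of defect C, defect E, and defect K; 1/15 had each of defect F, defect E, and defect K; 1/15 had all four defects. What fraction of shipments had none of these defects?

By inclusion–exclusion:
P(at least one) = 9/20 + 8/15 + 13/30 + 7/20 − 4/15 − 1/6 − 1/5 − 7/30 − 3/20 − 3/20 + 2/15 + 7/60 + 1/12 + 1/15 − 1/15 = 14/15
P(none) = 1 − 14/15 = 1/15

1/15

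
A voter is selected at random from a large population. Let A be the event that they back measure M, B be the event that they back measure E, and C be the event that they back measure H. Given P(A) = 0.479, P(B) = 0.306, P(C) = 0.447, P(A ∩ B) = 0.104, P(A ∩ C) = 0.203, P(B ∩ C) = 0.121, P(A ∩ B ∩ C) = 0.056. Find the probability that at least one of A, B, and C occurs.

Apply inclusion-exclusion:
P(A ∪ B ∪ C) = 0.479 + 0.306 + 0.447 − 0.104 − 0.203 − 0.121 + 0.056 = 0.860

0.860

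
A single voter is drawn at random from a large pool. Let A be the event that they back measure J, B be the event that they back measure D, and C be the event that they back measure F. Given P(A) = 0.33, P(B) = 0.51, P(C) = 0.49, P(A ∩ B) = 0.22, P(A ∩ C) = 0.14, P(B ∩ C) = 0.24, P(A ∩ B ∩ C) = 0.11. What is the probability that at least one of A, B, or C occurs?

P(A ∪ B ∪ C) = 0.33 + 0.51 + 0.49 − 0.22 − 0.14 − 0.24 + 0.11 = 0.84

0.84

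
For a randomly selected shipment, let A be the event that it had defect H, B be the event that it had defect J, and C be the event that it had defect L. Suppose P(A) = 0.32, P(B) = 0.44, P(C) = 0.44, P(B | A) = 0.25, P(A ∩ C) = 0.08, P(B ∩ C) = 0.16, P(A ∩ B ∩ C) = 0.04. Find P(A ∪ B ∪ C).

0.92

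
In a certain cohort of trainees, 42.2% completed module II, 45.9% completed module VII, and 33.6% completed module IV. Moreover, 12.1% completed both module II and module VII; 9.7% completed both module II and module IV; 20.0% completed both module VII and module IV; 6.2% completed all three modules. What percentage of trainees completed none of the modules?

13.9%

Using inclusion–exclusion:
P(union) = 42.2 + 45.9 + 33.6 − 12.1 − 9.7 − 20.0 + 6.2 = 86.1%
P(none) = 100% − 86.1% = 13.9%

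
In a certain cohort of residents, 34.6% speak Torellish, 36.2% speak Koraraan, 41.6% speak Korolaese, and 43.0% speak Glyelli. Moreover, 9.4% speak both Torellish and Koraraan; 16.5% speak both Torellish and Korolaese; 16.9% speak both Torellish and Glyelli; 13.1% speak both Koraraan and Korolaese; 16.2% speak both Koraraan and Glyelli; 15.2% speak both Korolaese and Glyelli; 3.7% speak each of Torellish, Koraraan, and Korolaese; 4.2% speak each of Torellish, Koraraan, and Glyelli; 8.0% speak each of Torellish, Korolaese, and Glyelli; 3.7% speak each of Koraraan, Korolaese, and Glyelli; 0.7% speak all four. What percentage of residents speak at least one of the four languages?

Inclusion–exclusion gives
P(union) = 34.6 + 36.2 + 41.6 + 43.0 − 9.4 − 16.5 − 16.9 − 13.1 − 16.2 − 15.2 + 3.7 + 4.2 + 8.0 + 3.7 − 0.7 = 87.0%

87.0%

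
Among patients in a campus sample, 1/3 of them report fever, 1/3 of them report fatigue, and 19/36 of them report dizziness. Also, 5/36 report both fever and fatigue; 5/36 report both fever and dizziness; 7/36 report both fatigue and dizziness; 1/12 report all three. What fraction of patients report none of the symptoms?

By inclusion–exclusion:
P(at least one) = 1/3 + 1/3 + 19/36 − 5/36 − 5/36 − 7/36 + 1/12 = 29/36
P(none) = 1 − 29/36 = 7/36

7/36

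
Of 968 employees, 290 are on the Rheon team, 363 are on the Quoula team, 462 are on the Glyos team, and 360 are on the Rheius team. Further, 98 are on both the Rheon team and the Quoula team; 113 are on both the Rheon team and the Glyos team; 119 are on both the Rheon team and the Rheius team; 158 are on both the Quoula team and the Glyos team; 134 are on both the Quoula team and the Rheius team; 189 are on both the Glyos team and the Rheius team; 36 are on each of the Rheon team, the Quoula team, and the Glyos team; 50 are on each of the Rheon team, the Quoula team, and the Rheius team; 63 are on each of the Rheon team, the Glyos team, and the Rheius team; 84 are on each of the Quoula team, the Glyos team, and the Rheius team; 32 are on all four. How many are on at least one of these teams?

By inclusion–exclusion:
|union| = 290 + 363 + 462 + 360 − 98 − 113 − 119 − 158 − 134 − 189 + 36 + 50 + 63 + 84 − 32 = 865

865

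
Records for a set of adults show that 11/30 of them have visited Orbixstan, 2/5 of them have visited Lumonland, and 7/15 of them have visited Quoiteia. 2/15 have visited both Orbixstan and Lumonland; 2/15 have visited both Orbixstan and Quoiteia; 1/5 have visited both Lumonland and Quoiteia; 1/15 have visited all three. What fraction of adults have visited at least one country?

By inclusion–exclusion:
P(at least one) = 11/30 + 2/5 + 7/15 − 2/15 − 2/15 − 1/5 + 1/15 = 5/6

5/6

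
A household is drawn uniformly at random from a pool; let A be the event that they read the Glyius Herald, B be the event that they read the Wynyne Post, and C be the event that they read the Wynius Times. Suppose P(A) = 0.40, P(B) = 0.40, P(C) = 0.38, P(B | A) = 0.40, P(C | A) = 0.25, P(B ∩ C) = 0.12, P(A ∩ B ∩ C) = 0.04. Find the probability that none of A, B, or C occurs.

0.16

P(A ∩ B) = P(A)·P(B|A) = 0.40 × 0.40 = 0.16
P(A ∩ C) = P(A)·P(C|A) = 0.40 × 0.25 = 0.10
Inclusion–exclusion gives
P(A ∪ B ∪ C) = 0.40 + 0.40 + 0.38 − 0.16 − 0.10 − 0.12 + 0.04 = 0.84
P(none) = 1 − 0.84 = 0.16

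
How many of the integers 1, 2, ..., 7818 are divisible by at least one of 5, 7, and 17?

2772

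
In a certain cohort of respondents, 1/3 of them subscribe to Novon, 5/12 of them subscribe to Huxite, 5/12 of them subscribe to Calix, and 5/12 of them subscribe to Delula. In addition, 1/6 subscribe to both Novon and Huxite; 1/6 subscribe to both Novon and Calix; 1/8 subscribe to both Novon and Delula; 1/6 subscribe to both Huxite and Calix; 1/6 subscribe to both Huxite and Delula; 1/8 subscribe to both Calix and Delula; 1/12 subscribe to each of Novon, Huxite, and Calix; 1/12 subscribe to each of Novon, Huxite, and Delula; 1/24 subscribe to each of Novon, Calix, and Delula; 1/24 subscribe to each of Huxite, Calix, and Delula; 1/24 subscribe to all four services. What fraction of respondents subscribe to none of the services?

1/8

By inclusion-exclusion,
P(union) = 1/3 + 5/12 + 5/12 + 5/12 − 1/6 − 1/6 − 1/8 − 1/6 − 1/6 − 1/8 + 1/12 + 1/12 + 1/24 + 1/24 − 1/24 = 7/8
P(none) = 1 − 7/8 = 1/8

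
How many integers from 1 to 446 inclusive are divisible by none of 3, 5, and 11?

217

148 + 89 + 40 − 29 − 13 − 8 + 2 = 229
446 − 229 = 217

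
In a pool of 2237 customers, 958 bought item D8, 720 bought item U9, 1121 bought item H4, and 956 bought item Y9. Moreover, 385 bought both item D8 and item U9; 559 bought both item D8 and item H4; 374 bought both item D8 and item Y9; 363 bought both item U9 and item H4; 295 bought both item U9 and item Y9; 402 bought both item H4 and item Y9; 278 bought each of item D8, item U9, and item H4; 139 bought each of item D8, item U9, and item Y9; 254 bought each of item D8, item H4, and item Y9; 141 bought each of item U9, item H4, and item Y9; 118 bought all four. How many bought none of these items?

N(≥1) = 958 + 720 + 1121 + 956 − 385 − 559 − 374 − 363 − 295 − 402 + 278 + 139 + 254 + 141 − 118 = 2071
None: 2237 − 2071 = 166

166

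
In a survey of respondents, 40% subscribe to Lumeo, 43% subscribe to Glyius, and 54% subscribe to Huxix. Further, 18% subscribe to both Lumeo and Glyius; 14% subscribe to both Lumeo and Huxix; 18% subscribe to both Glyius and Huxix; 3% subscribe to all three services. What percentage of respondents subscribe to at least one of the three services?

90%

Using inclusion–exclusion:
P(≥1) = 40 + 43 + 54 − 18 − 14 − 18 + 3 = 90%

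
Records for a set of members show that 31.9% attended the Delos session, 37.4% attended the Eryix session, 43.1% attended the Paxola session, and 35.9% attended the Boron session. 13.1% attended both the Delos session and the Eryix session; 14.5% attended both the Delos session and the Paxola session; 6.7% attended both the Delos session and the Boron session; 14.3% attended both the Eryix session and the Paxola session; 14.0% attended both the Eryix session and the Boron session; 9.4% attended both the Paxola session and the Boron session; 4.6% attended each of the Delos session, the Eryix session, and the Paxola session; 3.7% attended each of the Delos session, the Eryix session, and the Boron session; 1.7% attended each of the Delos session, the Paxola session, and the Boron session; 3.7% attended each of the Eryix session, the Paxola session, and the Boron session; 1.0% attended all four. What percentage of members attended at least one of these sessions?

89.0%

Apply inclusion-exclusion:
P(union) = 31.9 + 37.4 + 43.1 + 35.9 − 13.1 − 14.5 − 6.7 − 14.3 − 14.0 − 9.4 + 4.6 + 3.7 + 1.7 + 3.7 − 1.0 = 89.0%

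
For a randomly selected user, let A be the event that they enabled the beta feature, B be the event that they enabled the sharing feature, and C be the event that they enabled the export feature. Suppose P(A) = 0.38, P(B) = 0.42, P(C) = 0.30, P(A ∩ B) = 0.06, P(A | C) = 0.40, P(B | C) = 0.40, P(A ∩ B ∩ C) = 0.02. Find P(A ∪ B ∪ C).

0.82

P(A ∩ C) = P(C)·P(A|C) = 0.30 × 0.40 = 0.12
P(B ∩ C) = P(C)·P(B|C) = 0.30 × 0.40 = 0.12
By inclusion-exclusion,
P(A ∪ B ∪ C) = 0.38 + 0.42 + 0.30 − 0.06 − 0.12 − 0.12 + 0.02 = 0.82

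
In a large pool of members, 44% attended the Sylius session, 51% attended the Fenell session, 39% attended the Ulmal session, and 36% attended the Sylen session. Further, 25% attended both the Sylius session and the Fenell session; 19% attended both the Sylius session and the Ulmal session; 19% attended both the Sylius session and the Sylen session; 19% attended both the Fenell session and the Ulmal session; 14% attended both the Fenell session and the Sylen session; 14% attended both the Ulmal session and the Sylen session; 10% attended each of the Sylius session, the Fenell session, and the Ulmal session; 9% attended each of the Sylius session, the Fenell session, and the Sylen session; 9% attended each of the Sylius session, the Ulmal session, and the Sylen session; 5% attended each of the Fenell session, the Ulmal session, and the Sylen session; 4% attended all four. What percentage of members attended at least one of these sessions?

89%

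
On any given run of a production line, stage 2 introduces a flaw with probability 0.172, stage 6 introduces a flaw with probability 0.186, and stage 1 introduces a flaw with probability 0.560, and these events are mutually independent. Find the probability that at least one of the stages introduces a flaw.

0.70344352

P(none) = (1 − 0.172) × (1 − 0.186) × (1 − 0.560) = 0.828 × 0.814 × 0.440 = 0.29655648
P(at least one) = 1 − 0.29655648 = 0.70344352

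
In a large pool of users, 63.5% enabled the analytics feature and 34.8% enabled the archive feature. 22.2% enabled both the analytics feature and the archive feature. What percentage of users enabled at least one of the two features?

Using inclusion–exclusion:
P(at least one) = 63.5 + 34.8 − 22.2 = 76.1%

76.1%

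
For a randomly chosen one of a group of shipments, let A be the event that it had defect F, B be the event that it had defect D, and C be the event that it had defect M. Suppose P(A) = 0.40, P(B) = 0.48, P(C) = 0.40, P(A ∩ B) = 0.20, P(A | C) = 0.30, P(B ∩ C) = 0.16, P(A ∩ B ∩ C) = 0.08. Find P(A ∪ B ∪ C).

P(A ∩ C) = P(C)·P(A|C) = 0.40 × 0.30 = 0.12
By inclusion–exclusion:
P(A ∪ B ∪ C) = 0.40 + 0.48 + 0.40 − 0.20 − 0.12 − 0.16 + 0.08 = 0.88

0.88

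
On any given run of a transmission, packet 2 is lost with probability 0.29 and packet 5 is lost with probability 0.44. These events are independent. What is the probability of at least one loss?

0.6024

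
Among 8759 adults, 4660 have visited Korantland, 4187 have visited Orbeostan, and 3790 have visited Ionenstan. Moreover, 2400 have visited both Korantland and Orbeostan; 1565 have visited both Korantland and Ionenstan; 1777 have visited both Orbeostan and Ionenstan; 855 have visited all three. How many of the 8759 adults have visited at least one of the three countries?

7750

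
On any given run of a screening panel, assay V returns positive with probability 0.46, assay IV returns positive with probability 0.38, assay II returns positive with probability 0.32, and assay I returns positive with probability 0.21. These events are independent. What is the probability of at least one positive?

0.82014544

P(none) = (1 − 0.46) × (1 − 0.38) × (1 − 0.32) × (1 − 0.21) = 0.54 × 0.62 × 0.68 × 0.79 = 0.17985456
P(at least one) = 1 − 0.17985456 = 0.82014544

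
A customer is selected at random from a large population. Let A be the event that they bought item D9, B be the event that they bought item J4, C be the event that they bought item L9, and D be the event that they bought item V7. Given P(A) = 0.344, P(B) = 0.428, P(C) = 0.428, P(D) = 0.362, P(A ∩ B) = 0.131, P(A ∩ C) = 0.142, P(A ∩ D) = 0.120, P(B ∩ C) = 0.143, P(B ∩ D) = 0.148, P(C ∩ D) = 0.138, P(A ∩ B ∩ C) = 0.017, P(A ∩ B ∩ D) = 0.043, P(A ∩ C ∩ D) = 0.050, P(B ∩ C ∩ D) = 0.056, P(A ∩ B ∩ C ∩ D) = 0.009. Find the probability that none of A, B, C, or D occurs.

Inclusion–exclusion gives
P(A ∪ B ∪ C ∪ D) = 0.344 + 0.428 + 0.428 + 0.362 − 0.131 − 0.142 − 0.120 − 0.143 − 0.148 − 0.138 + 0.017 + 0.043 + 0.050 + 0.056 − 0.009 = 0.897
P(none) = 1 − 0.897 = 0.103

0.103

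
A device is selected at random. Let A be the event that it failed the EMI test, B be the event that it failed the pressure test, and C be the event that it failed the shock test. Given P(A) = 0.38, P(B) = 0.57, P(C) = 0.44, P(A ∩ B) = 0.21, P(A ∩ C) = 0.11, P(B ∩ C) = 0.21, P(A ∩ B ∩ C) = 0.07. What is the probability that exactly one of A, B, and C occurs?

By inclusion–exclusion (exactly-one form):
P(exactly one) = 0.38 + 0.57 + 0.44 − 2·0.21 − 2·0.11 − 2·0.21 + 3·0.07 = 0.54

0.54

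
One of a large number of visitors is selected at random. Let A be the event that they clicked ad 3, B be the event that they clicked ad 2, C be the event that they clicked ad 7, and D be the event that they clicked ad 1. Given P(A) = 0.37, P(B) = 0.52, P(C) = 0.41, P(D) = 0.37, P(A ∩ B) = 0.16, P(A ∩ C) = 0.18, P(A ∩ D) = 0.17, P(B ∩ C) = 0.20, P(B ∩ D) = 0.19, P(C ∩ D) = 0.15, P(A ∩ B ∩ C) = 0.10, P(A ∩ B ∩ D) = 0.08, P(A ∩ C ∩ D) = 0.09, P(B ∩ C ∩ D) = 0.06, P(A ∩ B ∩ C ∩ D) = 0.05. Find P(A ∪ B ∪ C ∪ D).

P(A ∪ B ∪ C ∪ D) = 0.37 + 0.52 + 0.41 + 0.37 − 0.16 − 0.18 − 0.17 − 0.20 − 0.19 − 0.15 + 0.10 + 0.08 + 0.09 + 0.06 − 0.05 = 0.90

0.90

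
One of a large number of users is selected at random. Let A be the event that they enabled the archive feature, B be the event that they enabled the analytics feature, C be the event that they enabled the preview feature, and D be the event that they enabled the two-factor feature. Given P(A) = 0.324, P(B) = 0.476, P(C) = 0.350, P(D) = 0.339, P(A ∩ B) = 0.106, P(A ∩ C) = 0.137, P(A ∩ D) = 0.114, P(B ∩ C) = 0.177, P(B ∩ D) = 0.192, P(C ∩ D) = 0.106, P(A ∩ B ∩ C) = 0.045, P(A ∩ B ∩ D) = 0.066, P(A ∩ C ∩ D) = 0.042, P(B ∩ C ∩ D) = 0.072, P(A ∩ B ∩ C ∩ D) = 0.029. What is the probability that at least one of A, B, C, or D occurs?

0.853

P(A ∪ B ∪ C ∪ D) = 0.324 + 0.476 + 0.350 + 0.339 − 0.106 − 0.137 − 0.114 − 0.177 − 0.192 − 0.106 + 0.045 + 0.066 + 0.042 + 0.072 − 0.029 = 0.853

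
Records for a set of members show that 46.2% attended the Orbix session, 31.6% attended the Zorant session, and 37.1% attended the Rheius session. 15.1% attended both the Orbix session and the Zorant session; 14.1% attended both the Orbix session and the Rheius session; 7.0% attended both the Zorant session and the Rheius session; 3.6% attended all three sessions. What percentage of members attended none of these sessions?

17.7%

P(union) = 46.2 + 31.6 + 37.1 − 15.1 − 14.1 − 7.0 + 3.6 = 82.3%
P(none) = 100% − 82.3% = 17.7%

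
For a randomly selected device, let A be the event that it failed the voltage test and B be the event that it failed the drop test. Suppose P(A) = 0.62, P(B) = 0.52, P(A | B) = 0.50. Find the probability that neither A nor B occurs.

0.12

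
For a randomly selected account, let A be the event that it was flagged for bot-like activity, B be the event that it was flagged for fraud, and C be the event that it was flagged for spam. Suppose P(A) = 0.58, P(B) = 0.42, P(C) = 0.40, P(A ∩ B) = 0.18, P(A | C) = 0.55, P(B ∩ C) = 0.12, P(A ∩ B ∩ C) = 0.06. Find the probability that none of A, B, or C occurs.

P(A ∩ C) = P(C)·P(A|C) = 0.40 × 0.55 = 0.22
P(A ∪ B ∪ C) = 0.58 + 0.42 + 0.40 − 0.18 − 0.22 − 0.12 + 0.06 = 0.94
P(none) = 1 − 0.94 = 0.06

0.06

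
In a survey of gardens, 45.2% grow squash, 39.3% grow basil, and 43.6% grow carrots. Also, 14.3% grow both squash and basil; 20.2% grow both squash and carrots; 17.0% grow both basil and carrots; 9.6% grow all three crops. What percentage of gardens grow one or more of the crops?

By inclusion-exclusion,
P(≥1) = 45.2 + 39.3 + 43.6 − 14.3 − 20.2 − 17.0 + 9.6 = 86.2%

86.2%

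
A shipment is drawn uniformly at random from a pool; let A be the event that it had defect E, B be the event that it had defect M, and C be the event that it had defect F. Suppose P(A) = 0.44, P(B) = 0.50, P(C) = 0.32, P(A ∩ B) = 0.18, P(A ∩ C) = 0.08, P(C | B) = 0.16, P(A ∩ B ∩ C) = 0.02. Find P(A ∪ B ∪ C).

0.94

P(B ∩ C) = P(B)·P(C|B) = 0.50 × 0.16 = 0.08
P(A ∪ B ∪ C) = 0.44 + 0.50 + 0.32 − 0.18 − 0.08 − 0.08 + 0.02 = 0.94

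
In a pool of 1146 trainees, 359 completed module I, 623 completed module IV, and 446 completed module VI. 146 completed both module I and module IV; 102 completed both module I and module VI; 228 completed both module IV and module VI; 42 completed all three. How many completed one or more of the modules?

994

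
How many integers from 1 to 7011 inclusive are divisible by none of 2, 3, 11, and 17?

By inclusion-exclusion,
⌊7011/2⌋ + ⌊7011/3⌋ + ⌊7011/11⌋ + ⌊7011/17⌋ − ⌊7011/6⌋ − ⌊7011/22⌋ − ⌊7011/34⌋ − ⌊7011/33⌋ − ⌊7011/51⌋ − ⌊7011/187⌋ + ⌊7011/66⌋ + ⌊7011/102⌋ + ⌊7011/374⌋ + ⌊7011/561⌋ − ⌊7011/1122⌋ = 3505 + 2337 + 637 + 412 − 1168 − 318 − 206 − 212 − 137 − 37 + 106 + 68 + 18 + 12 − 6 = 5011
7011 − 5011 = 2000

2000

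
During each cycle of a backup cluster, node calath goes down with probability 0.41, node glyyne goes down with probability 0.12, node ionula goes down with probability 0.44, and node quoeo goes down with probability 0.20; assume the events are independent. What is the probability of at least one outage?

P(none) = (1 − 0.41) × (1 − 0.12) × (1 − 0.44) × (1 − 0.20) = 0.59 × 0.88 × 0.56 × 0.80 = 0.2326016
P(at least one) = 1 − 0.2326016 = 0.7673984

0.7673984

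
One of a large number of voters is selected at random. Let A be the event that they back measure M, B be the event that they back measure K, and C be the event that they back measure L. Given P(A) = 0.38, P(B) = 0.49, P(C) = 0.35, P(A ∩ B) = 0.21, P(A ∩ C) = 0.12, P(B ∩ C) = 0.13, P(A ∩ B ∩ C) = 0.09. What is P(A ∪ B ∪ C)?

0.85

P(A ∪ B ∪ C) = 0.38 + 0.49 + 0.35 − 0.21 − 0.12 − 0.13 + 0.09 = 0.85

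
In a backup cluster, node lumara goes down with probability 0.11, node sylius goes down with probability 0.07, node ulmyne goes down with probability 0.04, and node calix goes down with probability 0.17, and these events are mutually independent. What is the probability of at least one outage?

P(none) = (1 − 0.11) × (1 − 0.07) × (1 − 0.04) × (1 − 0.17) = 0.89 × 0.93 × 0.96 × 0.83 = 0.65951136
P(at least one) = 1 − 0.65951136 = 0.34048864

0.34048864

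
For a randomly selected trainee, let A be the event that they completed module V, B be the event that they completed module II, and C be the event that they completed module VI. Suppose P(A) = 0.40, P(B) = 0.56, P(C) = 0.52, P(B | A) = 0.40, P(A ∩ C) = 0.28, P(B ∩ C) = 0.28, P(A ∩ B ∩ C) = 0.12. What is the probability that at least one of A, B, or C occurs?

0.88

P(A ∩ B) = P(A)·P(B|A) = 0.40 × 0.40 = 0.16
Inclusion–exclusion gives
P(A ∪ B ∪ C) = 0.40 + 0.56 + 0.52 − 0.16 − 0.28 − 0.28 + 0.12 = 0.88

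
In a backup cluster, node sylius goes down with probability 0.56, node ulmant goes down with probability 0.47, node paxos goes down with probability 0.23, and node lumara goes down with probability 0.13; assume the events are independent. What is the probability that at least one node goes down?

0.84377932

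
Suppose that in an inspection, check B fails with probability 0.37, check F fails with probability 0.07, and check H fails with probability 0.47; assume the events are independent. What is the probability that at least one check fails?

0.689473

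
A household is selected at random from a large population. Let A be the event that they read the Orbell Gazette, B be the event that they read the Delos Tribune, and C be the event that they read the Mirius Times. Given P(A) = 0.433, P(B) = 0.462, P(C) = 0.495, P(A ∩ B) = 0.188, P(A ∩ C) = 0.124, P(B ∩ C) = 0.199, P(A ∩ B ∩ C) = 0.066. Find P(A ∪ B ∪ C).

0.945

By inclusion–exclusion:
P(A ∪ B ∪ C) = 0.433 + 0.462 + 0.495 − 0.188 − 0.124 − 0.199 + 0.066 = 0.945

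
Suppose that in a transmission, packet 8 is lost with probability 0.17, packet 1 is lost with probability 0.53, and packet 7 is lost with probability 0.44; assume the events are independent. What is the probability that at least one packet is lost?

0.781544

P(none) = (1 − 0.17) × (1 − 0.53) × (1 − 0.44) = 0.83 × 0.47 × 0.56 = 0.218456
P(at least one) = 1 − 0.218456 = 0.781544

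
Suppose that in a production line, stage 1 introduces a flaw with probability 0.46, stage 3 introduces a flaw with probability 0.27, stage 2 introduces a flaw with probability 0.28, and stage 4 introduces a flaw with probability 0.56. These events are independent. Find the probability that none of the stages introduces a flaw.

P(none) = (1 − 0.46) × (1 − 0.27) × (1 − 0.28) × (1 − 0.56) = 0.54 × 0.73 × 0.72 × 0.44 = 0.12488256

0.12488256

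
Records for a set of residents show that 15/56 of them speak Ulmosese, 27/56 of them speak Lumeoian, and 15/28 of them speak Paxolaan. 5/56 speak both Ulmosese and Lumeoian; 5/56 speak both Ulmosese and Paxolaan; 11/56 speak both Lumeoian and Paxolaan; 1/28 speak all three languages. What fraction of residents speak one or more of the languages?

P(≥1) = 15/56 + 27/56 + 15/28 − 5/56 − 5/56 − 11/56 + 1/28 = 53/56

53/56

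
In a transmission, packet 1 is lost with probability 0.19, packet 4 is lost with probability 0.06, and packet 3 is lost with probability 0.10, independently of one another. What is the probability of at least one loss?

P(none) = (1 − 0.19) × (1 − 0.06) × (1 − 0.10) = 0.81 × 0.94 × 0.90 = 0.68526
P(at least one) = 1 − 0.68526 = 0.31474

0.31474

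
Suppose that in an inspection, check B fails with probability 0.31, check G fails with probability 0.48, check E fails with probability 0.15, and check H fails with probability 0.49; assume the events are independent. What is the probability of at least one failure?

0.8444602

P(none) = (1 − 0.31) × (1 − 0.48) × (1 − 0.15) × (1 − 0.49) = 0.69 × 0.52 × 0.85 × 0.51 = 0.1555398
P(at least one) = 1 − 0.1555398 = 0.8444602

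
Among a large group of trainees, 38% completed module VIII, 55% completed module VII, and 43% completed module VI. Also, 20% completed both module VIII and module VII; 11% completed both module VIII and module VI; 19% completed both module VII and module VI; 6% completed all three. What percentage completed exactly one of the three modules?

54%

P(exactly one) = 38 + 55 + 43 − 2·20 − 2·11 − 2·19 + 3·6 = 54%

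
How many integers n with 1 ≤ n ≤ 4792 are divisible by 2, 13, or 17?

2396 + 368 + 281 − 184 − 140 − 21 + 10 = 2710

2710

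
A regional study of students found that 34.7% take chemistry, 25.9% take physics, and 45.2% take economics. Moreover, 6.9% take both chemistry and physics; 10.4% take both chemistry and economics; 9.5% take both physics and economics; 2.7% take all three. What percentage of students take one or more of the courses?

81.7%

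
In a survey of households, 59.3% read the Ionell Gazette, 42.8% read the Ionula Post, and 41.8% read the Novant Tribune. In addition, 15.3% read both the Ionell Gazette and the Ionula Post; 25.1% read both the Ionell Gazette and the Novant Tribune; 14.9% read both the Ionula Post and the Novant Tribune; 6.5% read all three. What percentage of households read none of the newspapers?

4.9%

Using inclusion–exclusion:
P(≥1) = 59.3 + 42.8 + 41.8 − 15.3 − 25.1 − 14.9 + 6.5 = 95.1%
P(none) = 100% − 95.1% = 4.9%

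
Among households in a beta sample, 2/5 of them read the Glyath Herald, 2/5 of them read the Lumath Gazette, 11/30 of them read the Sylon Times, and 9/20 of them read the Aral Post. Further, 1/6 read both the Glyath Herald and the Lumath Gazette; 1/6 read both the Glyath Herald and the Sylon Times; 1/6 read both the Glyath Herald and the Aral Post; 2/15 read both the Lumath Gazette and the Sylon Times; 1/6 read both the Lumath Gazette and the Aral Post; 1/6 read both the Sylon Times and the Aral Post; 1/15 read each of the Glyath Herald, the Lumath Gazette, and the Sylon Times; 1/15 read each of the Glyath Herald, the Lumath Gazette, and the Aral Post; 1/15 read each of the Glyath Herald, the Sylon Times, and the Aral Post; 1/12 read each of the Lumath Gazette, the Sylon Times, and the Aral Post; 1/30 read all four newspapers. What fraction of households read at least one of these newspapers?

By inclusion-exclusion,
P(union) = 2/5 + 2/5 + 11/30 + 9/20 − 1/6 − 1/6 − 1/6 − 2/15 − 1/6 − 1/6 + 1/15 + 1/15 + 1/15 + 1/12 − 1/30 = 9/10

9/10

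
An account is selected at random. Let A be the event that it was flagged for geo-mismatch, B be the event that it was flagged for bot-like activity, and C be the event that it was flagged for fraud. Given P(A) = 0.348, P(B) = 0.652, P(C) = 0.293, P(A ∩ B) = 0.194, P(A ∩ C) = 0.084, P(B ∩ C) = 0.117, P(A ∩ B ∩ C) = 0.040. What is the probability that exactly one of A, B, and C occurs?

0.623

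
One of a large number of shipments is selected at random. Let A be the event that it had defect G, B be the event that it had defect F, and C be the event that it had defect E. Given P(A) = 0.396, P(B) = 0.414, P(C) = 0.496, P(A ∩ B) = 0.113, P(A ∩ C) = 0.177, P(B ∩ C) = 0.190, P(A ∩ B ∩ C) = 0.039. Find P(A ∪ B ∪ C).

0.865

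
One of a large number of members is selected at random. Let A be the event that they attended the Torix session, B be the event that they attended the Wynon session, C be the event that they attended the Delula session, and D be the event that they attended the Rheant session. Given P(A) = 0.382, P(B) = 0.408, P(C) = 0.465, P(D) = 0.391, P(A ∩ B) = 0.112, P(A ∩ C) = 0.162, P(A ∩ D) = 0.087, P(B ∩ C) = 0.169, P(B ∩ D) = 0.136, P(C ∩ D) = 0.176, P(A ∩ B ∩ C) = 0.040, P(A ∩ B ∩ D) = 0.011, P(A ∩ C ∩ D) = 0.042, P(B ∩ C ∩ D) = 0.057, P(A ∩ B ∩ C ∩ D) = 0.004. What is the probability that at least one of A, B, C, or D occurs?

0.950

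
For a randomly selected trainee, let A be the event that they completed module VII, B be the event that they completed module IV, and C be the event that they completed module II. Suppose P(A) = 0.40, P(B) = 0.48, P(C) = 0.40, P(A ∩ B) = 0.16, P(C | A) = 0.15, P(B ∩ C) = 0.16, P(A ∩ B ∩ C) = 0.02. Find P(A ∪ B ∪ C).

P(A ∩ C) = P(A)·P(C|A) = 0.40 × 0.15 = 0.06
Inclusion–exclusion gives
P(A ∪ B ∪ C) = 0.40 + 0.48 + 0.40 − 0.16 − 0.06 − 0.16 + 0.02 = 0.92

0.92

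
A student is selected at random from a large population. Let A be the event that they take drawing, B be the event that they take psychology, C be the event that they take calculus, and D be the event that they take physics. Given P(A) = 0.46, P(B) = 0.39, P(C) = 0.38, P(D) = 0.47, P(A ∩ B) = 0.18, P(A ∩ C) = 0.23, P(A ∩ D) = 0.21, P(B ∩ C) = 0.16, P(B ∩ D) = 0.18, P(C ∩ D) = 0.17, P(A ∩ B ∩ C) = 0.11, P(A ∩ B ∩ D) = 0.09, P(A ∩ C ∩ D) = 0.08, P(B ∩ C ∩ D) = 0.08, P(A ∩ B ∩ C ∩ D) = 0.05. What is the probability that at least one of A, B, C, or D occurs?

0.88

P(A ∪ B ∪ C ∪ D) = 0.46 + 0.39 + 0.38 + 0.47 − 0.18 − 0.23 − 0.21 − 0.16 − 0.18 − 0.17 + 0.11 + 0.09 + 0.08 + 0.08 − 0.05 = 0.88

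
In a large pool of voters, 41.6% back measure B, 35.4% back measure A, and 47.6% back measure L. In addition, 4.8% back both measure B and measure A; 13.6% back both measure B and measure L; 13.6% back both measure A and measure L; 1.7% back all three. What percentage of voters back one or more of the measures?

94.3%

Inclusion–exclusion gives
P(union) = 41.6 + 35.4 + 47.6 − 4.8 − 13.6 − 13.6 + 1.7 = 94.3%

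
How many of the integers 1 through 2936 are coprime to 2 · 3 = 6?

1468 + 978 − 489 = 1957
2936 − 1957 = 979

979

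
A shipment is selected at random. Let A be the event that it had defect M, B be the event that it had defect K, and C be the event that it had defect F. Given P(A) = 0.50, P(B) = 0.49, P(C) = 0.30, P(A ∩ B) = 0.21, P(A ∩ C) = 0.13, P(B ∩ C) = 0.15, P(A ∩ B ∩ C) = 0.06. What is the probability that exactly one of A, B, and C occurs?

0.49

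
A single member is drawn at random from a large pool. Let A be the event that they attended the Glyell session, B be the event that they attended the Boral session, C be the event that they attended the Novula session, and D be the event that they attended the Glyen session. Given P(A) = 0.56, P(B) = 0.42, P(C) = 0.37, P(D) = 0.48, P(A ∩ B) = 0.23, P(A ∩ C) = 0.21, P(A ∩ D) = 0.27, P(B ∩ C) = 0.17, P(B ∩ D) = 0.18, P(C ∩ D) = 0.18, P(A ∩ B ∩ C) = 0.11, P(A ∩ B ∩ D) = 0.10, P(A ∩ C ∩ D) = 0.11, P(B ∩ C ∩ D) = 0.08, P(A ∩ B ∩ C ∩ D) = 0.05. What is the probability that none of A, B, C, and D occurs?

0.06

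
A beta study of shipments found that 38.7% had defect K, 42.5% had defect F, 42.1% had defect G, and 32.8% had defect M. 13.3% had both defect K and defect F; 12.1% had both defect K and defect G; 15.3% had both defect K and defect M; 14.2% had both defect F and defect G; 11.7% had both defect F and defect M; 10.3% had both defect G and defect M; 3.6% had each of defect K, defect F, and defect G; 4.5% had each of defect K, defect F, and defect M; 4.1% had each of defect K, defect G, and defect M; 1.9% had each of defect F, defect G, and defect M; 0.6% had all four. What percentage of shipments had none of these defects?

Inclusion–exclusion gives
P(≥1) = 38.7 + 42.5 + 42.1 + 32.8 − 13.3 − 12.1 − 15.3 − 14.2 − 11.7 − 10.3 + 3.6 + 4.5 + 4.1 + 1.9 − 0.6 = 92.7%
P(none) = 100% − 92.7% = 7.3%

7.3%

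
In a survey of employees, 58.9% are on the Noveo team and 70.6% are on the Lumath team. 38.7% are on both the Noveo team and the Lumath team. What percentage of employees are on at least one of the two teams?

P(union) = 58.9 + 70.6 − 38.7 = 90.8%

90.8%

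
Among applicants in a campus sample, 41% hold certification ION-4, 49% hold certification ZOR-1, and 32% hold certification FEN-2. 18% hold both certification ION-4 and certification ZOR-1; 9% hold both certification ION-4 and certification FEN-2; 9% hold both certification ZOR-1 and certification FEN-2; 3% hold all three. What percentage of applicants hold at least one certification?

89%

Apply inclusion-exclusion:
P(union) = 41 + 49 + 32 − 18 − 9 − 9 + 3 = 89%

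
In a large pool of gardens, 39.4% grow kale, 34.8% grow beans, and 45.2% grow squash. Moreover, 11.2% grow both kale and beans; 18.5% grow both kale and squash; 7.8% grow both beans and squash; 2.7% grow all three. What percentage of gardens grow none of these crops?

Inclusion–exclusion gives
P(at least one) = 39.4 + 34.8 + 45.2 − 11.2 − 18.5 − 7.8 + 2.7 = 84.6%
P(none) = 100% − 84.6% = 15.4%

15.4%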